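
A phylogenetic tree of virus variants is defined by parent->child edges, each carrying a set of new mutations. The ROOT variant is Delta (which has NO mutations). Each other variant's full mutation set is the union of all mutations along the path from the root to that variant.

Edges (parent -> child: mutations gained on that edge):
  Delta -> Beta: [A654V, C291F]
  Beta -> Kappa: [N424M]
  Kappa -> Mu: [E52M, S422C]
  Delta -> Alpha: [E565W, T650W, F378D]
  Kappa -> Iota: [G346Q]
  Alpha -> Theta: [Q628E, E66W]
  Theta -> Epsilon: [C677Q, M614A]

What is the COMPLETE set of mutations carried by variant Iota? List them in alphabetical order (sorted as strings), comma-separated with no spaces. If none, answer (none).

Answer: A654V,C291F,G346Q,N424M

Derivation:
At Delta: gained [] -> total []
At Beta: gained ['A654V', 'C291F'] -> total ['A654V', 'C291F']
At Kappa: gained ['N424M'] -> total ['A654V', 'C291F', 'N424M']
At Iota: gained ['G346Q'] -> total ['A654V', 'C291F', 'G346Q', 'N424M']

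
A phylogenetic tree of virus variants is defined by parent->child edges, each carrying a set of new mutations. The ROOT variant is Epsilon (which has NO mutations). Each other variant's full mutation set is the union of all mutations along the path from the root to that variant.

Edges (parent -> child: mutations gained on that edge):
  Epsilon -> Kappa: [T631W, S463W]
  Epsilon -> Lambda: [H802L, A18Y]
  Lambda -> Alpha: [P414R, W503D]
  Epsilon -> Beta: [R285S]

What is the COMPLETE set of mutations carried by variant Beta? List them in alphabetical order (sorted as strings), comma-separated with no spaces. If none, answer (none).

Answer: R285S

Derivation:
At Epsilon: gained [] -> total []
At Beta: gained ['R285S'] -> total ['R285S']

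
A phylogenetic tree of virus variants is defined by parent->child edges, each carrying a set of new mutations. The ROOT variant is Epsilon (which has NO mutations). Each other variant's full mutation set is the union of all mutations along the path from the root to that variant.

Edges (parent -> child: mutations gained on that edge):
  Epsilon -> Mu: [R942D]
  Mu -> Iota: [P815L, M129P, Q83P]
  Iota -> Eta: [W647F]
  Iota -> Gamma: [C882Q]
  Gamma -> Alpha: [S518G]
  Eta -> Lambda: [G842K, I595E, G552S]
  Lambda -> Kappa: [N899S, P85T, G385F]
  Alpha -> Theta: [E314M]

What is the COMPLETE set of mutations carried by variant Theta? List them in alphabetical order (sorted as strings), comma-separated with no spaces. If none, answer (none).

Answer: C882Q,E314M,M129P,P815L,Q83P,R942D,S518G

Derivation:
At Epsilon: gained [] -> total []
At Mu: gained ['R942D'] -> total ['R942D']
At Iota: gained ['P815L', 'M129P', 'Q83P'] -> total ['M129P', 'P815L', 'Q83P', 'R942D']
At Gamma: gained ['C882Q'] -> total ['C882Q', 'M129P', 'P815L', 'Q83P', 'R942D']
At Alpha: gained ['S518G'] -> total ['C882Q', 'M129P', 'P815L', 'Q83P', 'R942D', 'S518G']
At Theta: gained ['E314M'] -> total ['C882Q', 'E314M', 'M129P', 'P815L', 'Q83P', 'R942D', 'S518G']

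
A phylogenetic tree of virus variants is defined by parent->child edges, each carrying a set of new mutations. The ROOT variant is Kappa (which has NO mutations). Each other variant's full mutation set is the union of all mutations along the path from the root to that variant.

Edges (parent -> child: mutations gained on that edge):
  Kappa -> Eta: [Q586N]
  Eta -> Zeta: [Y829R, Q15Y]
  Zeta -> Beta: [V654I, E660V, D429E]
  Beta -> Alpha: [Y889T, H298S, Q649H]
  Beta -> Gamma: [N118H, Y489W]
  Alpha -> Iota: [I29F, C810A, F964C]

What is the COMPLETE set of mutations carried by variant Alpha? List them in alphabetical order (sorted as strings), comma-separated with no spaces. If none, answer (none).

At Kappa: gained [] -> total []
At Eta: gained ['Q586N'] -> total ['Q586N']
At Zeta: gained ['Y829R', 'Q15Y'] -> total ['Q15Y', 'Q586N', 'Y829R']
At Beta: gained ['V654I', 'E660V', 'D429E'] -> total ['D429E', 'E660V', 'Q15Y', 'Q586N', 'V654I', 'Y829R']
At Alpha: gained ['Y889T', 'H298S', 'Q649H'] -> total ['D429E', 'E660V', 'H298S', 'Q15Y', 'Q586N', 'Q649H', 'V654I', 'Y829R', 'Y889T']

Answer: D429E,E660V,H298S,Q15Y,Q586N,Q649H,V654I,Y829R,Y889T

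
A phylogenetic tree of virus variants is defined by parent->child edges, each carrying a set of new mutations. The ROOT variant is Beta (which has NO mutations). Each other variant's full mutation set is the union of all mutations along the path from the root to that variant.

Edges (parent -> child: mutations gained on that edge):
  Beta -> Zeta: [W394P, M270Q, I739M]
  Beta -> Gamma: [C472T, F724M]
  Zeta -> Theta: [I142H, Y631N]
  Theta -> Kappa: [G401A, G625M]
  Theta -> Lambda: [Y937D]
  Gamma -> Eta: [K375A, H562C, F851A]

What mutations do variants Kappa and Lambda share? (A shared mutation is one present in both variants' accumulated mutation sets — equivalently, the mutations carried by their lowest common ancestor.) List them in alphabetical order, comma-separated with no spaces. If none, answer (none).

Accumulating mutations along path to Kappa:
  At Beta: gained [] -> total []
  At Zeta: gained ['W394P', 'M270Q', 'I739M'] -> total ['I739M', 'M270Q', 'W394P']
  At Theta: gained ['I142H', 'Y631N'] -> total ['I142H', 'I739M', 'M270Q', 'W394P', 'Y631N']
  At Kappa: gained ['G401A', 'G625M'] -> total ['G401A', 'G625M', 'I142H', 'I739M', 'M270Q', 'W394P', 'Y631N']
Mutations(Kappa) = ['G401A', 'G625M', 'I142H', 'I739M', 'M270Q', 'W394P', 'Y631N']
Accumulating mutations along path to Lambda:
  At Beta: gained [] -> total []
  At Zeta: gained ['W394P', 'M270Q', 'I739M'] -> total ['I739M', 'M270Q', 'W394P']
  At Theta: gained ['I142H', 'Y631N'] -> total ['I142H', 'I739M', 'M270Q', 'W394P', 'Y631N']
  At Lambda: gained ['Y937D'] -> total ['I142H', 'I739M', 'M270Q', 'W394P', 'Y631N', 'Y937D']
Mutations(Lambda) = ['I142H', 'I739M', 'M270Q', 'W394P', 'Y631N', 'Y937D']
Intersection: ['G401A', 'G625M', 'I142H', 'I739M', 'M270Q', 'W394P', 'Y631N'] ∩ ['I142H', 'I739M', 'M270Q', 'W394P', 'Y631N', 'Y937D'] = ['I142H', 'I739M', 'M270Q', 'W394P', 'Y631N']

Answer: I142H,I739M,M270Q,W394P,Y631N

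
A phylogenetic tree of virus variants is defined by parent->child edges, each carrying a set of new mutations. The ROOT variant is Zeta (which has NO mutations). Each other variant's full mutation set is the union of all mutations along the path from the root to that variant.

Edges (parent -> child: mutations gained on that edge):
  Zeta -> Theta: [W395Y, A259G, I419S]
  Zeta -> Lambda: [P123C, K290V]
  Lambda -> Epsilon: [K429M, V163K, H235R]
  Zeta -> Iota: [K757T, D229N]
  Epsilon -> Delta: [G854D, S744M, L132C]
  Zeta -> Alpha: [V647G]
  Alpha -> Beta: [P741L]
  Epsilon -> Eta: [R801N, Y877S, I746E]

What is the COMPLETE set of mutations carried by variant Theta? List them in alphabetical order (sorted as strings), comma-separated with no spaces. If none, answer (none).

Answer: A259G,I419S,W395Y

Derivation:
At Zeta: gained [] -> total []
At Theta: gained ['W395Y', 'A259G', 'I419S'] -> total ['A259G', 'I419S', 'W395Y']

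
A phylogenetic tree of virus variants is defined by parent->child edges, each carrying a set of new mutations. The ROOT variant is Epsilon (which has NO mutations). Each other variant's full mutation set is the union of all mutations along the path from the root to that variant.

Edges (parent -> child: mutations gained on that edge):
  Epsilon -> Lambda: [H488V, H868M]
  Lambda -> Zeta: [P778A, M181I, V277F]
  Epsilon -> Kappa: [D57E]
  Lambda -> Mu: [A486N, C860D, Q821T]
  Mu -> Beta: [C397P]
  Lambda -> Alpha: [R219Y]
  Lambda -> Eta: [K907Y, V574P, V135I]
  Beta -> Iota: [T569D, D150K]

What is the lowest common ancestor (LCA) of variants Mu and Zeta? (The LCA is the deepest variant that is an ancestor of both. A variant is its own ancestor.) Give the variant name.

Path from root to Mu: Epsilon -> Lambda -> Mu
  ancestors of Mu: {Epsilon, Lambda, Mu}
Path from root to Zeta: Epsilon -> Lambda -> Zeta
  ancestors of Zeta: {Epsilon, Lambda, Zeta}
Common ancestors: {Epsilon, Lambda}
Walk up from Zeta: Zeta (not in ancestors of Mu), Lambda (in ancestors of Mu), Epsilon (in ancestors of Mu)
Deepest common ancestor (LCA) = Lambda

Answer: Lambda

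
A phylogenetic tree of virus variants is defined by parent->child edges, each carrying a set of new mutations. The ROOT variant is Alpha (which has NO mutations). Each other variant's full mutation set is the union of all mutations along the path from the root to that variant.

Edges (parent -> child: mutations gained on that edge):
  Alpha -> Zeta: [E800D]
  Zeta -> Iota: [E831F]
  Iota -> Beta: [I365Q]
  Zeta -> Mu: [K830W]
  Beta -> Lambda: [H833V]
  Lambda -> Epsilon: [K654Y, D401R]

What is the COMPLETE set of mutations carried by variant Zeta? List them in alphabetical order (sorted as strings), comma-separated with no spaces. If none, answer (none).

At Alpha: gained [] -> total []
At Zeta: gained ['E800D'] -> total ['E800D']

Answer: E800D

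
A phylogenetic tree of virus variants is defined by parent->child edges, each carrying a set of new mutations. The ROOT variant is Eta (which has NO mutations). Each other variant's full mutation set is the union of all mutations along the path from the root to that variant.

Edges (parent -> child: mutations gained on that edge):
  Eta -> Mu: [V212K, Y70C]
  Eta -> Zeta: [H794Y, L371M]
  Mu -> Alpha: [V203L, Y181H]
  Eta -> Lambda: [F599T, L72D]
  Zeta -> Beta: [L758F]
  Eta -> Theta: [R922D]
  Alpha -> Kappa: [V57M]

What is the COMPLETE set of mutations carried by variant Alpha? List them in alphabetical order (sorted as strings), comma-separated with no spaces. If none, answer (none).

At Eta: gained [] -> total []
At Mu: gained ['V212K', 'Y70C'] -> total ['V212K', 'Y70C']
At Alpha: gained ['V203L', 'Y181H'] -> total ['V203L', 'V212K', 'Y181H', 'Y70C']

Answer: V203L,V212K,Y181H,Y70C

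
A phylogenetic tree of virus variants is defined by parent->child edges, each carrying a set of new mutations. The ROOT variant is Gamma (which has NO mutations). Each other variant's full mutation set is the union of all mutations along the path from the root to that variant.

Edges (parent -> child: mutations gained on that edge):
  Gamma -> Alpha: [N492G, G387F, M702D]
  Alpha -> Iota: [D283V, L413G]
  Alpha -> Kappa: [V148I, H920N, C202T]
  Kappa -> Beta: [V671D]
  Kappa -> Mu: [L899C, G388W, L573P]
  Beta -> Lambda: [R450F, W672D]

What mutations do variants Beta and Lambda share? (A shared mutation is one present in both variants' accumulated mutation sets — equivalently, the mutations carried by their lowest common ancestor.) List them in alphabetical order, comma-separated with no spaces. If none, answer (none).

Answer: C202T,G387F,H920N,M702D,N492G,V148I,V671D

Derivation:
Accumulating mutations along path to Beta:
  At Gamma: gained [] -> total []
  At Alpha: gained ['N492G', 'G387F', 'M702D'] -> total ['G387F', 'M702D', 'N492G']
  At Kappa: gained ['V148I', 'H920N', 'C202T'] -> total ['C202T', 'G387F', 'H920N', 'M702D', 'N492G', 'V148I']
  At Beta: gained ['V671D'] -> total ['C202T', 'G387F', 'H920N', 'M702D', 'N492G', 'V148I', 'V671D']
Mutations(Beta) = ['C202T', 'G387F', 'H920N', 'M702D', 'N492G', 'V148I', 'V671D']
Accumulating mutations along path to Lambda:
  At Gamma: gained [] -> total []
  At Alpha: gained ['N492G', 'G387F', 'M702D'] -> total ['G387F', 'M702D', 'N492G']
  At Kappa: gained ['V148I', 'H920N', 'C202T'] -> total ['C202T', 'G387F', 'H920N', 'M702D', 'N492G', 'V148I']
  At Beta: gained ['V671D'] -> total ['C202T', 'G387F', 'H920N', 'M702D', 'N492G', 'V148I', 'V671D']
  At Lambda: gained ['R450F', 'W672D'] -> total ['C202T', 'G387F', 'H920N', 'M702D', 'N492G', 'R450F', 'V148I', 'V671D', 'W672D']
Mutations(Lambda) = ['C202T', 'G387F', 'H920N', 'M702D', 'N492G', 'R450F', 'V148I', 'V671D', 'W672D']
Intersection: ['C202T', 'G387F', 'H920N', 'M702D', 'N492G', 'V148I', 'V671D'] ∩ ['C202T', 'G387F', 'H920N', 'M702D', 'N492G', 'R450F', 'V148I', 'V671D', 'W672D'] = ['C202T', 'G387F', 'H920N', 'M702D', 'N492G', 'V148I', 'V671D']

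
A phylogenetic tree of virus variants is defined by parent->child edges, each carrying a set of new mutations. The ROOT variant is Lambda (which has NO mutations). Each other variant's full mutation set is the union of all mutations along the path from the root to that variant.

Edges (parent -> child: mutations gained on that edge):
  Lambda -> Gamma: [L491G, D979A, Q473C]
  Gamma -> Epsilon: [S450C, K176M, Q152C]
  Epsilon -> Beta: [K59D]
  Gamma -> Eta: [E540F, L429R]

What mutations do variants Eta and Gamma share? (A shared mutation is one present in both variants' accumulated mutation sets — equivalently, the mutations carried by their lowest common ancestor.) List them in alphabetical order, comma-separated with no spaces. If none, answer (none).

Accumulating mutations along path to Eta:
  At Lambda: gained [] -> total []
  At Gamma: gained ['L491G', 'D979A', 'Q473C'] -> total ['D979A', 'L491G', 'Q473C']
  At Eta: gained ['E540F', 'L429R'] -> total ['D979A', 'E540F', 'L429R', 'L491G', 'Q473C']
Mutations(Eta) = ['D979A', 'E540F', 'L429R', 'L491G', 'Q473C']
Accumulating mutations along path to Gamma:
  At Lambda: gained [] -> total []
  At Gamma: gained ['L491G', 'D979A', 'Q473C'] -> total ['D979A', 'L491G', 'Q473C']
Mutations(Gamma) = ['D979A', 'L491G', 'Q473C']
Intersection: ['D979A', 'E540F', 'L429R', 'L491G', 'Q473C'] ∩ ['D979A', 'L491G', 'Q473C'] = ['D979A', 'L491G', 'Q473C']

Answer: D979A,L491G,Q473C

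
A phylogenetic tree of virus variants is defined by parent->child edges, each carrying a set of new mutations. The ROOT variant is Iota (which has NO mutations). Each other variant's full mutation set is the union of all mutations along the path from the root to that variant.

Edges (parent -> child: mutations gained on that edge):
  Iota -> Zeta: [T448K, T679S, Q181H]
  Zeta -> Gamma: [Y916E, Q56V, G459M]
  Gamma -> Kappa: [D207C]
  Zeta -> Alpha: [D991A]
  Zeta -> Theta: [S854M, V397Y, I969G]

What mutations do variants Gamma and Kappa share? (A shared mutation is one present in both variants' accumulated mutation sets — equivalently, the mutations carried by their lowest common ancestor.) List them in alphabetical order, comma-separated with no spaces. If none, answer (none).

Answer: G459M,Q181H,Q56V,T448K,T679S,Y916E

Derivation:
Accumulating mutations along path to Gamma:
  At Iota: gained [] -> total []
  At Zeta: gained ['T448K', 'T679S', 'Q181H'] -> total ['Q181H', 'T448K', 'T679S']
  At Gamma: gained ['Y916E', 'Q56V', 'G459M'] -> total ['G459M', 'Q181H', 'Q56V', 'T448K', 'T679S', 'Y916E']
Mutations(Gamma) = ['G459M', 'Q181H', 'Q56V', 'T448K', 'T679S', 'Y916E']
Accumulating mutations along path to Kappa:
  At Iota: gained [] -> total []
  At Zeta: gained ['T448K', 'T679S', 'Q181H'] -> total ['Q181H', 'T448K', 'T679S']
  At Gamma: gained ['Y916E', 'Q56V', 'G459M'] -> total ['G459M', 'Q181H', 'Q56V', 'T448K', 'T679S', 'Y916E']
  At Kappa: gained ['D207C'] -> total ['D207C', 'G459M', 'Q181H', 'Q56V', 'T448K', 'T679S', 'Y916E']
Mutations(Kappa) = ['D207C', 'G459M', 'Q181H', 'Q56V', 'T448K', 'T679S', 'Y916E']
Intersection: ['G459M', 'Q181H', 'Q56V', 'T448K', 'T679S', 'Y916E'] ∩ ['D207C', 'G459M', 'Q181H', 'Q56V', 'T448K', 'T679S', 'Y916E'] = ['G459M', 'Q181H', 'Q56V', 'T448K', 'T679S', 'Y916E']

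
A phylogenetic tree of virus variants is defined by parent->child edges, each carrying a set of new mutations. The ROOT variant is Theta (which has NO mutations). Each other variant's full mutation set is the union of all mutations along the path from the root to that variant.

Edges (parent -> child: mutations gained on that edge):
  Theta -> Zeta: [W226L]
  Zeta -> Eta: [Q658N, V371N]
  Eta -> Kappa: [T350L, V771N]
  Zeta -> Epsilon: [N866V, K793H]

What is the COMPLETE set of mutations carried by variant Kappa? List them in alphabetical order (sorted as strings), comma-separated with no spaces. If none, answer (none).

At Theta: gained [] -> total []
At Zeta: gained ['W226L'] -> total ['W226L']
At Eta: gained ['Q658N', 'V371N'] -> total ['Q658N', 'V371N', 'W226L']
At Kappa: gained ['T350L', 'V771N'] -> total ['Q658N', 'T350L', 'V371N', 'V771N', 'W226L']

Answer: Q658N,T350L,V371N,V771N,W226L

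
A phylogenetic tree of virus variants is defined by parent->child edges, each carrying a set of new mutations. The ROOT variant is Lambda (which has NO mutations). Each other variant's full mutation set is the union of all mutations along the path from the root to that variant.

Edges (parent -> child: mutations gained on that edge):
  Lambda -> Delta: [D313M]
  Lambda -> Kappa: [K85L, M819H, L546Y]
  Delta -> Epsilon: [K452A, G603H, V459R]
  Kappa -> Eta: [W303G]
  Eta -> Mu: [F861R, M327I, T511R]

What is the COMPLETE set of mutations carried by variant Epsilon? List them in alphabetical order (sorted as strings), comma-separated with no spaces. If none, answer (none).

Answer: D313M,G603H,K452A,V459R

Derivation:
At Lambda: gained [] -> total []
At Delta: gained ['D313M'] -> total ['D313M']
At Epsilon: gained ['K452A', 'G603H', 'V459R'] -> total ['D313M', 'G603H', 'K452A', 'V459R']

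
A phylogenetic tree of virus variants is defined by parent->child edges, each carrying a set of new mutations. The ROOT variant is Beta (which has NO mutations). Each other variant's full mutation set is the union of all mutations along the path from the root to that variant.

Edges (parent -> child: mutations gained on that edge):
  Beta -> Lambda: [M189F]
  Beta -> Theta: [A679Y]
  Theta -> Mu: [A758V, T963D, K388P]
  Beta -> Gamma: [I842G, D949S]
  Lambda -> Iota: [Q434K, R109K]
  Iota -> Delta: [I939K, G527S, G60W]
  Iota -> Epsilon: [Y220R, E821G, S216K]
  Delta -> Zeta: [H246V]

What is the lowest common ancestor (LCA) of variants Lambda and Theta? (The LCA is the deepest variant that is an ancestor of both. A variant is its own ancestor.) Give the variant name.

Path from root to Lambda: Beta -> Lambda
  ancestors of Lambda: {Beta, Lambda}
Path from root to Theta: Beta -> Theta
  ancestors of Theta: {Beta, Theta}
Common ancestors: {Beta}
Walk up from Theta: Theta (not in ancestors of Lambda), Beta (in ancestors of Lambda)
Deepest common ancestor (LCA) = Beta

Answer: Beta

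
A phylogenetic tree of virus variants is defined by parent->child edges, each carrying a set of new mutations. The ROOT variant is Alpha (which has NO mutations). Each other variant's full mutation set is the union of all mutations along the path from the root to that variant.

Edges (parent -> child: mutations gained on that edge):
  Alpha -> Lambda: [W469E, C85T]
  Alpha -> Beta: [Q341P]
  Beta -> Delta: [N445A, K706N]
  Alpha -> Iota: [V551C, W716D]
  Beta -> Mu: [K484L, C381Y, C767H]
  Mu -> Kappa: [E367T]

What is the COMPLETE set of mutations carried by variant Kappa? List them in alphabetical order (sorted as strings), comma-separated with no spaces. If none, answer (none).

Answer: C381Y,C767H,E367T,K484L,Q341P

Derivation:
At Alpha: gained [] -> total []
At Beta: gained ['Q341P'] -> total ['Q341P']
At Mu: gained ['K484L', 'C381Y', 'C767H'] -> total ['C381Y', 'C767H', 'K484L', 'Q341P']
At Kappa: gained ['E367T'] -> total ['C381Y', 'C767H', 'E367T', 'K484L', 'Q341P']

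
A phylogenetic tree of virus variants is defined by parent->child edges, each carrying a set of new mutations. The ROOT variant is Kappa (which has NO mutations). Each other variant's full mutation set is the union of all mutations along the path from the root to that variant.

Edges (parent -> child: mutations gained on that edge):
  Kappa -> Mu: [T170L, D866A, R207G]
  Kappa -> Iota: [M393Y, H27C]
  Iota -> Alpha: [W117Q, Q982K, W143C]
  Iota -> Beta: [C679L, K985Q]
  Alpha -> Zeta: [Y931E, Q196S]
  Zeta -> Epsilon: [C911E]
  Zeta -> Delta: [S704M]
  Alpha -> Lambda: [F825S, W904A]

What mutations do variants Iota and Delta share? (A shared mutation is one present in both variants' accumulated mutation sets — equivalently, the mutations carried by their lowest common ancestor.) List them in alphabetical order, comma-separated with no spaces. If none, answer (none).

Answer: H27C,M393Y

Derivation:
Accumulating mutations along path to Iota:
  At Kappa: gained [] -> total []
  At Iota: gained ['M393Y', 'H27C'] -> total ['H27C', 'M393Y']
Mutations(Iota) = ['H27C', 'M393Y']
Accumulating mutations along path to Delta:
  At Kappa: gained [] -> total []
  At Iota: gained ['M393Y', 'H27C'] -> total ['H27C', 'M393Y']
  At Alpha: gained ['W117Q', 'Q982K', 'W143C'] -> total ['H27C', 'M393Y', 'Q982K', 'W117Q', 'W143C']
  At Zeta: gained ['Y931E', 'Q196S'] -> total ['H27C', 'M393Y', 'Q196S', 'Q982K', 'W117Q', 'W143C', 'Y931E']
  At Delta: gained ['S704M'] -> total ['H27C', 'M393Y', 'Q196S', 'Q982K', 'S704M', 'W117Q', 'W143C', 'Y931E']
Mutations(Delta) = ['H27C', 'M393Y', 'Q196S', 'Q982K', 'S704M', 'W117Q', 'W143C', 'Y931E']
Intersection: ['H27C', 'M393Y'] ∩ ['H27C', 'M393Y', 'Q196S', 'Q982K', 'S704M', 'W117Q', 'W143C', 'Y931E'] = ['H27C', 'M393Y']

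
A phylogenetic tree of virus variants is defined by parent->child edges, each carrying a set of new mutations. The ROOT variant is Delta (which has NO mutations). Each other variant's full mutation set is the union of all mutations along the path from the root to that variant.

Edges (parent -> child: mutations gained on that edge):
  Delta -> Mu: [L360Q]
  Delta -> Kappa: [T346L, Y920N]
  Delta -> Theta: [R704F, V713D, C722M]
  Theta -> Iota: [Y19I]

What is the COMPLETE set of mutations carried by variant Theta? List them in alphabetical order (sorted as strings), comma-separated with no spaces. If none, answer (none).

Answer: C722M,R704F,V713D

Derivation:
At Delta: gained [] -> total []
At Theta: gained ['R704F', 'V713D', 'C722M'] -> total ['C722M', 'R704F', 'V713D']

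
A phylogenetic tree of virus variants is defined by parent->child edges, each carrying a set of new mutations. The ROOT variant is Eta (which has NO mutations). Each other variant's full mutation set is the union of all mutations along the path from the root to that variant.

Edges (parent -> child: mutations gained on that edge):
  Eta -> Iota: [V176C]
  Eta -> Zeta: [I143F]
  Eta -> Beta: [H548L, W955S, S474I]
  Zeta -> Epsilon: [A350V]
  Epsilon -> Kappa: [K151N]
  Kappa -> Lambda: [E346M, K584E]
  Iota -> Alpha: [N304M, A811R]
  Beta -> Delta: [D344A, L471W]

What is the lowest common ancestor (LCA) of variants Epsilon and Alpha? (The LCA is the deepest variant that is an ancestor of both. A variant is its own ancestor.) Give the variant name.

Answer: Eta

Derivation:
Path from root to Epsilon: Eta -> Zeta -> Epsilon
  ancestors of Epsilon: {Eta, Zeta, Epsilon}
Path from root to Alpha: Eta -> Iota -> Alpha
  ancestors of Alpha: {Eta, Iota, Alpha}
Common ancestors: {Eta}
Walk up from Alpha: Alpha (not in ancestors of Epsilon), Iota (not in ancestors of Epsilon), Eta (in ancestors of Epsilon)
Deepest common ancestor (LCA) = Eta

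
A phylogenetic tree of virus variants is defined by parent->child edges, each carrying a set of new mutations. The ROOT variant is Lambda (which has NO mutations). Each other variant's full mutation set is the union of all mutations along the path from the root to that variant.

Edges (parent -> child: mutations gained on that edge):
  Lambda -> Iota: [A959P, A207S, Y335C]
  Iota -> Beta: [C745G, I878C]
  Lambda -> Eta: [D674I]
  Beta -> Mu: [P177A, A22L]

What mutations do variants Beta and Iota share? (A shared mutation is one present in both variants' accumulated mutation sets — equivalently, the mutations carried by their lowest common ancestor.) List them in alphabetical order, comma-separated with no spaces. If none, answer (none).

Accumulating mutations along path to Beta:
  At Lambda: gained [] -> total []
  At Iota: gained ['A959P', 'A207S', 'Y335C'] -> total ['A207S', 'A959P', 'Y335C']
  At Beta: gained ['C745G', 'I878C'] -> total ['A207S', 'A959P', 'C745G', 'I878C', 'Y335C']
Mutations(Beta) = ['A207S', 'A959P', 'C745G', 'I878C', 'Y335C']
Accumulating mutations along path to Iota:
  At Lambda: gained [] -> total []
  At Iota: gained ['A959P', 'A207S', 'Y335C'] -> total ['A207S', 'A959P', 'Y335C']
Mutations(Iota) = ['A207S', 'A959P', 'Y335C']
Intersection: ['A207S', 'A959P', 'C745G', 'I878C', 'Y335C'] ∩ ['A207S', 'A959P', 'Y335C'] = ['A207S', 'A959P', 'Y335C']

Answer: A207S,A959P,Y335C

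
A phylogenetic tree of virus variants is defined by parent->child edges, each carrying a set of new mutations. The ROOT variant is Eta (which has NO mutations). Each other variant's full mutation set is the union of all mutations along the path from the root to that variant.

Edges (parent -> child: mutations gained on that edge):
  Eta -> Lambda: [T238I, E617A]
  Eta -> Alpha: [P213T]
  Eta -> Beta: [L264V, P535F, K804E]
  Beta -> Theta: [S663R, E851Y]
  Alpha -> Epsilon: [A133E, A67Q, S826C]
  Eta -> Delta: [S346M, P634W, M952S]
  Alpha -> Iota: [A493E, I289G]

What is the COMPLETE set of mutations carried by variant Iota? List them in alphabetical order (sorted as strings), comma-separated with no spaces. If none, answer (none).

At Eta: gained [] -> total []
At Alpha: gained ['P213T'] -> total ['P213T']
At Iota: gained ['A493E', 'I289G'] -> total ['A493E', 'I289G', 'P213T']

Answer: A493E,I289G,P213T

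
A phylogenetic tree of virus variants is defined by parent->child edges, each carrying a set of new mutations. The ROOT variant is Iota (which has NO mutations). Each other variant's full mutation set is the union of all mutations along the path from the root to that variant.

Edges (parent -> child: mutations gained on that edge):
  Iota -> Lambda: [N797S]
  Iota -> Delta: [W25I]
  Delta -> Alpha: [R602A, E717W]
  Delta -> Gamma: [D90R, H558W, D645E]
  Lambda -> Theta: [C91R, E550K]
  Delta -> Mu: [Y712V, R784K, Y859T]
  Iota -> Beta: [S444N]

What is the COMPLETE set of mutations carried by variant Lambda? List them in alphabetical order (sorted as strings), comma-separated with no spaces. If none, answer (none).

Answer: N797S

Derivation:
At Iota: gained [] -> total []
At Lambda: gained ['N797S'] -> total ['N797S']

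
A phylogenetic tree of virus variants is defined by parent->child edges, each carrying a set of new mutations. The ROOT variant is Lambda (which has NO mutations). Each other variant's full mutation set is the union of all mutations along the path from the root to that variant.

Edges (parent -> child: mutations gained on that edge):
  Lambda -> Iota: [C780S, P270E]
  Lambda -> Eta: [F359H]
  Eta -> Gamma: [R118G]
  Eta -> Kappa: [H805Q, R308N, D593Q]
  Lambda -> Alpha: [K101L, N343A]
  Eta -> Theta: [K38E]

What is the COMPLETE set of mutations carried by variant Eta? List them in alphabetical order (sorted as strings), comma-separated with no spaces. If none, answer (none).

At Lambda: gained [] -> total []
At Eta: gained ['F359H'] -> total ['F359H']

Answer: F359H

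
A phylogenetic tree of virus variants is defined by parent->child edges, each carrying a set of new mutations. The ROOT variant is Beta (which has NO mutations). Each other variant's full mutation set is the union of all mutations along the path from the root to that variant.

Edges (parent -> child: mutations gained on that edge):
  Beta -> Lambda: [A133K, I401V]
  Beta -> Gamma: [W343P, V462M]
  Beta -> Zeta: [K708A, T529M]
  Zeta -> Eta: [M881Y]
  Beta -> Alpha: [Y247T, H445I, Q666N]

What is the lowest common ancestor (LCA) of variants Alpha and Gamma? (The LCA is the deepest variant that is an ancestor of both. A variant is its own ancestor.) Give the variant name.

Answer: Beta

Derivation:
Path from root to Alpha: Beta -> Alpha
  ancestors of Alpha: {Beta, Alpha}
Path from root to Gamma: Beta -> Gamma
  ancestors of Gamma: {Beta, Gamma}
Common ancestors: {Beta}
Walk up from Gamma: Gamma (not in ancestors of Alpha), Beta (in ancestors of Alpha)
Deepest common ancestor (LCA) = Beta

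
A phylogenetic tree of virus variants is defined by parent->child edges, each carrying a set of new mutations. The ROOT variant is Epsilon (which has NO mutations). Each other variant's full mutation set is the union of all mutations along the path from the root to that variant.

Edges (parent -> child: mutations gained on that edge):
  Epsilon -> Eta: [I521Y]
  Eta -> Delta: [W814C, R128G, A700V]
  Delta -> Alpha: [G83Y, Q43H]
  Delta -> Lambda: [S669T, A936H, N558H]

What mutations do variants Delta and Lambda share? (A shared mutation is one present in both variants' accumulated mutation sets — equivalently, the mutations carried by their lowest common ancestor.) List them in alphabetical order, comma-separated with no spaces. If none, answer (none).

Answer: A700V,I521Y,R128G,W814C

Derivation:
Accumulating mutations along path to Delta:
  At Epsilon: gained [] -> total []
  At Eta: gained ['I521Y'] -> total ['I521Y']
  At Delta: gained ['W814C', 'R128G', 'A700V'] -> total ['A700V', 'I521Y', 'R128G', 'W814C']
Mutations(Delta) = ['A700V', 'I521Y', 'R128G', 'W814C']
Accumulating mutations along path to Lambda:
  At Epsilon: gained [] -> total []
  At Eta: gained ['I521Y'] -> total ['I521Y']
  At Delta: gained ['W814C', 'R128G', 'A700V'] -> total ['A700V', 'I521Y', 'R128G', 'W814C']
  At Lambda: gained ['S669T', 'A936H', 'N558H'] -> total ['A700V', 'A936H', 'I521Y', 'N558H', 'R128G', 'S669T', 'W814C']
Mutations(Lambda) = ['A700V', 'A936H', 'I521Y', 'N558H', 'R128G', 'S669T', 'W814C']
Intersection: ['A700V', 'I521Y', 'R128G', 'W814C'] ∩ ['A700V', 'A936H', 'I521Y', 'N558H', 'R128G', 'S669T', 'W814C'] = ['A700V', 'I521Y', 'R128G', 'W814C']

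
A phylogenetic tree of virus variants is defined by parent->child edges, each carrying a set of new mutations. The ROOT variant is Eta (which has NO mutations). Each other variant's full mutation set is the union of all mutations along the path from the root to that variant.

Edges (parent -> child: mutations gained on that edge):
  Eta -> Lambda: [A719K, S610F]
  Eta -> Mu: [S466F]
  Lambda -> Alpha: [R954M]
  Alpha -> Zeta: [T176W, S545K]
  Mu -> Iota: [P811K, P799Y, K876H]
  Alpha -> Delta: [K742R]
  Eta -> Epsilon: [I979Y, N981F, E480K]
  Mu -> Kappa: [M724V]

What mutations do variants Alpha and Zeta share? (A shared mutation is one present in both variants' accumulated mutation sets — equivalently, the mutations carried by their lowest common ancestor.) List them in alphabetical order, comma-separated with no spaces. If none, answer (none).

Accumulating mutations along path to Alpha:
  At Eta: gained [] -> total []
  At Lambda: gained ['A719K', 'S610F'] -> total ['A719K', 'S610F']
  At Alpha: gained ['R954M'] -> total ['A719K', 'R954M', 'S610F']
Mutations(Alpha) = ['A719K', 'R954M', 'S610F']
Accumulating mutations along path to Zeta:
  At Eta: gained [] -> total []
  At Lambda: gained ['A719K', 'S610F'] -> total ['A719K', 'S610F']
  At Alpha: gained ['R954M'] -> total ['A719K', 'R954M', 'S610F']
  At Zeta: gained ['T176W', 'S545K'] -> total ['A719K', 'R954M', 'S545K', 'S610F', 'T176W']
Mutations(Zeta) = ['A719K', 'R954M', 'S545K', 'S610F', 'T176W']
Intersection: ['A719K', 'R954M', 'S610F'] ∩ ['A719K', 'R954M', 'S545K', 'S610F', 'T176W'] = ['A719K', 'R954M', 'S610F']

Answer: A719K,R954M,S610F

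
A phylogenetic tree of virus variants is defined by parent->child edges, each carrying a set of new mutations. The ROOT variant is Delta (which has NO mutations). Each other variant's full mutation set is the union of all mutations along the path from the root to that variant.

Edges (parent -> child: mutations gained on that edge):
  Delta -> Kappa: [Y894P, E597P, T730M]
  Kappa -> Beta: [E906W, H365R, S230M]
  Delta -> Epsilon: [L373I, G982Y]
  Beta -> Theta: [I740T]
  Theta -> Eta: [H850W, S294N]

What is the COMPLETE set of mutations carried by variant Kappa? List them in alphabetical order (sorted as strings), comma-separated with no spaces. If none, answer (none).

Answer: E597P,T730M,Y894P

Derivation:
At Delta: gained [] -> total []
At Kappa: gained ['Y894P', 'E597P', 'T730M'] -> total ['E597P', 'T730M', 'Y894P']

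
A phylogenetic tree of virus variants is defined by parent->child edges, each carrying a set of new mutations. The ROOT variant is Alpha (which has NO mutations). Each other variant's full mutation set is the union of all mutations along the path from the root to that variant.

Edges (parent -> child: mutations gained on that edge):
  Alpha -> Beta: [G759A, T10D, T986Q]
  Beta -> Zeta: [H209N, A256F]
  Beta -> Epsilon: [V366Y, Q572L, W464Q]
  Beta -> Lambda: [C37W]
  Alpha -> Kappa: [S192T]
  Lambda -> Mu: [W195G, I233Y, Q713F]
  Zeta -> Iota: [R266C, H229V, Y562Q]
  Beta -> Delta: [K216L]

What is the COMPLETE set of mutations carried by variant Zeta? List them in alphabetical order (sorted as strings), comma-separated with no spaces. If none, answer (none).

At Alpha: gained [] -> total []
At Beta: gained ['G759A', 'T10D', 'T986Q'] -> total ['G759A', 'T10D', 'T986Q']
At Zeta: gained ['H209N', 'A256F'] -> total ['A256F', 'G759A', 'H209N', 'T10D', 'T986Q']

Answer: A256F,G759A,H209N,T10D,T986Q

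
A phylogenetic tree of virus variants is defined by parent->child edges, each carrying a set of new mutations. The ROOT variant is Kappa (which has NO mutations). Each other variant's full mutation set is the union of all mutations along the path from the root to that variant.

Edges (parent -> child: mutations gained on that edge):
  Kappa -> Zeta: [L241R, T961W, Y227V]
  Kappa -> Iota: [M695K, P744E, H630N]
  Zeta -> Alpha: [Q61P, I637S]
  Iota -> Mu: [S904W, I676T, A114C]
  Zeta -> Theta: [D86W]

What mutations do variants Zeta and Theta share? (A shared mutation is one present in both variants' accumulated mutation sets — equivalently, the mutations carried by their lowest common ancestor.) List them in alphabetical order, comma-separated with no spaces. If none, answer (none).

Accumulating mutations along path to Zeta:
  At Kappa: gained [] -> total []
  At Zeta: gained ['L241R', 'T961W', 'Y227V'] -> total ['L241R', 'T961W', 'Y227V']
Mutations(Zeta) = ['L241R', 'T961W', 'Y227V']
Accumulating mutations along path to Theta:
  At Kappa: gained [] -> total []
  At Zeta: gained ['L241R', 'T961W', 'Y227V'] -> total ['L241R', 'T961W', 'Y227V']
  At Theta: gained ['D86W'] -> total ['D86W', 'L241R', 'T961W', 'Y227V']
Mutations(Theta) = ['D86W', 'L241R', 'T961W', 'Y227V']
Intersection: ['L241R', 'T961W', 'Y227V'] ∩ ['D86W', 'L241R', 'T961W', 'Y227V'] = ['L241R', 'T961W', 'Y227V']

Answer: L241R,T961W,Y227V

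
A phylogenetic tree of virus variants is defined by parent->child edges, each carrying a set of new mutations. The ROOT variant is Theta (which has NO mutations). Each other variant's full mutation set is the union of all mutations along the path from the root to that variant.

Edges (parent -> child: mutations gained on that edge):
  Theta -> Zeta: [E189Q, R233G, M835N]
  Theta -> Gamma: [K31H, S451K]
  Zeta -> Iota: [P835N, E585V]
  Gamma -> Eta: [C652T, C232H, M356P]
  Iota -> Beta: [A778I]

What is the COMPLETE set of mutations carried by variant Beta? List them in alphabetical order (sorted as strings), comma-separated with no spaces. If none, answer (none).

At Theta: gained [] -> total []
At Zeta: gained ['E189Q', 'R233G', 'M835N'] -> total ['E189Q', 'M835N', 'R233G']
At Iota: gained ['P835N', 'E585V'] -> total ['E189Q', 'E585V', 'M835N', 'P835N', 'R233G']
At Beta: gained ['A778I'] -> total ['A778I', 'E189Q', 'E585V', 'M835N', 'P835N', 'R233G']

Answer: A778I,E189Q,E585V,M835N,P835N,R233G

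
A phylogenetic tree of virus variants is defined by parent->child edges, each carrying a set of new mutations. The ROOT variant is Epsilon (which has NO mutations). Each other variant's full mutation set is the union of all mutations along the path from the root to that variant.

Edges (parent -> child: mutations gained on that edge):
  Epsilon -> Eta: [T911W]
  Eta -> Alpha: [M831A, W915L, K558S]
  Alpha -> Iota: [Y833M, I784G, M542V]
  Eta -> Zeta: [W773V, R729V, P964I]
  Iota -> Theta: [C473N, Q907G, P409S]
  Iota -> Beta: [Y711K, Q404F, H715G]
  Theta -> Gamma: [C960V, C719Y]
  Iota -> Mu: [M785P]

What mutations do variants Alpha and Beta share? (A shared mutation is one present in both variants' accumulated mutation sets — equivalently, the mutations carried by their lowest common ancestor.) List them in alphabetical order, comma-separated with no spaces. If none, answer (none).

Answer: K558S,M831A,T911W,W915L

Derivation:
Accumulating mutations along path to Alpha:
  At Epsilon: gained [] -> total []
  At Eta: gained ['T911W'] -> total ['T911W']
  At Alpha: gained ['M831A', 'W915L', 'K558S'] -> total ['K558S', 'M831A', 'T911W', 'W915L']
Mutations(Alpha) = ['K558S', 'M831A', 'T911W', 'W915L']
Accumulating mutations along path to Beta:
  At Epsilon: gained [] -> total []
  At Eta: gained ['T911W'] -> total ['T911W']
  At Alpha: gained ['M831A', 'W915L', 'K558S'] -> total ['K558S', 'M831A', 'T911W', 'W915L']
  At Iota: gained ['Y833M', 'I784G', 'M542V'] -> total ['I784G', 'K558S', 'M542V', 'M831A', 'T911W', 'W915L', 'Y833M']
  At Beta: gained ['Y711K', 'Q404F', 'H715G'] -> total ['H715G', 'I784G', 'K558S', 'M542V', 'M831A', 'Q404F', 'T911W', 'W915L', 'Y711K', 'Y833M']
Mutations(Beta) = ['H715G', 'I784G', 'K558S', 'M542V', 'M831A', 'Q404F', 'T911W', 'W915L', 'Y711K', 'Y833M']
Intersection: ['K558S', 'M831A', 'T911W', 'W915L'] ∩ ['H715G', 'I784G', 'K558S', 'M542V', 'M831A', 'Q404F', 'T911W', 'W915L', 'Y711K', 'Y833M'] = ['K558S', 'M831A', 'T911W', 'W915L']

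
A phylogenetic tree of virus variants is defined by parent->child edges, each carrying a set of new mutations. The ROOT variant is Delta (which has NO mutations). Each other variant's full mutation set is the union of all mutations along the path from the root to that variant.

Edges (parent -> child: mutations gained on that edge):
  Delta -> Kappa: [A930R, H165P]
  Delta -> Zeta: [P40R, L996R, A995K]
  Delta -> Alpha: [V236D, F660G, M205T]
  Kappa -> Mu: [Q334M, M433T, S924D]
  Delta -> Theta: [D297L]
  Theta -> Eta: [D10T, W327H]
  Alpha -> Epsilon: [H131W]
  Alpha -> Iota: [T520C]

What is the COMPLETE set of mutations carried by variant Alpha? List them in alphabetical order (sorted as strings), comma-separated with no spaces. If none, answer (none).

At Delta: gained [] -> total []
At Alpha: gained ['V236D', 'F660G', 'M205T'] -> total ['F660G', 'M205T', 'V236D']

Answer: F660G,M205T,V236D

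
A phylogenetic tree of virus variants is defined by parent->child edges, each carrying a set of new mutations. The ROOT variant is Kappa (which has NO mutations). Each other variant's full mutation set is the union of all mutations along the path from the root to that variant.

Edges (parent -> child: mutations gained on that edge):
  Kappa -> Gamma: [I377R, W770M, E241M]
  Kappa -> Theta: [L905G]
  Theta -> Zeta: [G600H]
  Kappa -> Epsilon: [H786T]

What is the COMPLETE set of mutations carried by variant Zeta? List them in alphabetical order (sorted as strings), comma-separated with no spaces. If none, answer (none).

Answer: G600H,L905G

Derivation:
At Kappa: gained [] -> total []
At Theta: gained ['L905G'] -> total ['L905G']
At Zeta: gained ['G600H'] -> total ['G600H', 'L905G']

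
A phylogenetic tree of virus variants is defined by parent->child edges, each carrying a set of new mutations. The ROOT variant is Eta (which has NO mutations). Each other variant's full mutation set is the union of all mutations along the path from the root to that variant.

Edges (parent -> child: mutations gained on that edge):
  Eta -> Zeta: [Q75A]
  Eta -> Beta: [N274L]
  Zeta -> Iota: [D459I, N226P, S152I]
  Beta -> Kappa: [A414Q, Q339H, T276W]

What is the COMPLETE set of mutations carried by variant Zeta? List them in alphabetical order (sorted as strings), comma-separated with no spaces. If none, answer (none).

At Eta: gained [] -> total []
At Zeta: gained ['Q75A'] -> total ['Q75A']

Answer: Q75A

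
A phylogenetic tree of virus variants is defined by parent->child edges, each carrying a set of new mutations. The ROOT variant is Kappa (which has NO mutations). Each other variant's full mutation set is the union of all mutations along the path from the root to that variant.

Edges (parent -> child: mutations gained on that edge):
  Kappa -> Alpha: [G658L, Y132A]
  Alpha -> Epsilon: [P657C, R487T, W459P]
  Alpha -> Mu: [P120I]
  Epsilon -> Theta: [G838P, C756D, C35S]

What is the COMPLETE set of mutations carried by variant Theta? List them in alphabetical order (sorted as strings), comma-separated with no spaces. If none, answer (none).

Answer: C35S,C756D,G658L,G838P,P657C,R487T,W459P,Y132A

Derivation:
At Kappa: gained [] -> total []
At Alpha: gained ['G658L', 'Y132A'] -> total ['G658L', 'Y132A']
At Epsilon: gained ['P657C', 'R487T', 'W459P'] -> total ['G658L', 'P657C', 'R487T', 'W459P', 'Y132A']
At Theta: gained ['G838P', 'C756D', 'C35S'] -> total ['C35S', 'C756D', 'G658L', 'G838P', 'P657C', 'R487T', 'W459P', 'Y132A']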